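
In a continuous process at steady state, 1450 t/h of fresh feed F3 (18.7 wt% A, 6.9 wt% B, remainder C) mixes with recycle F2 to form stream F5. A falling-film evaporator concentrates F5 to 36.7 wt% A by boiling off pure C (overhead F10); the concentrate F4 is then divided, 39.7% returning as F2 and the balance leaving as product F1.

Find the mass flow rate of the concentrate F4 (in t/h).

1225 t/h

Overall A balance (none leaves overhead): A in fresh feed = A in product, i.e. 1450×0.187 = (1−0.397)·F4·0.367.
F4 = 271.15/(0.367×0.603) = 1225.3 t/h.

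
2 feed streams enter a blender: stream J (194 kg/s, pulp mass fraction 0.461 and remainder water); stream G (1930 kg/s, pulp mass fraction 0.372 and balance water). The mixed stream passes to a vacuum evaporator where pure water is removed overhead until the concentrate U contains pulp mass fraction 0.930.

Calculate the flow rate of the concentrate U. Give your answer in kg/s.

pulp entering = 194×0.461 + 1930×0.372 = 807.39 kg/s.
All pulp reports to U, so U = 807.39/0.930 = 868.17 kg/s.

868.2 kg/s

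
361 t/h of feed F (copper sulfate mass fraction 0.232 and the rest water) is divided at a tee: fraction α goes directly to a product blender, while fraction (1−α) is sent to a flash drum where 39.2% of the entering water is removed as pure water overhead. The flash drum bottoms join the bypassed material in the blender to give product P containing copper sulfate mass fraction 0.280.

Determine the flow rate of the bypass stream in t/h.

155.4 t/h

All 361×0.232 = 83.752 t/h of copper sulfate reaches P, so P = 83.752/0.280 = 299.11 t/h and vapour = 61.886 t/h.
The evaporator receives (1−α)·361 of feed at 0.768 water and removes 0.392 of that water:
0.392×0.768×(1−α)×361 = 61.886
(1−α) = 61.886/108.68 = 0.5694;  α = 0.4306.
Bypass flow = 0.4306×361 = 155.44 t/h.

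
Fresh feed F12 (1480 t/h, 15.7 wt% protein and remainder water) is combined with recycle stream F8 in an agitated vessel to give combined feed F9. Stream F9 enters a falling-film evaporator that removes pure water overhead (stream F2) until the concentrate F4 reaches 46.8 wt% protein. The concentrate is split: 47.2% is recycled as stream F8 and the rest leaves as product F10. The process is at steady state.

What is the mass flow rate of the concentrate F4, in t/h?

Overall protein balance (none leaves overhead): protein in fresh feed = protein in product, i.e. 1480×0.157 = (1−0.472)·F4·0.468.
F4 = 232.36/(0.468×0.528) = 940.33 t/h.

940.3 t/h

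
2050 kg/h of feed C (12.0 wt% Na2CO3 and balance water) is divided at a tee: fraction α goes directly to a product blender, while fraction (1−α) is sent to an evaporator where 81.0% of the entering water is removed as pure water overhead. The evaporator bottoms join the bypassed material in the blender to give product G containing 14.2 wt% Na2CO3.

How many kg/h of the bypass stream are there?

1604 kg/h

All 2050×0.120 = 246 kg/h of Na2CO3 reaches G, so G = 246/0.142 = 1732.4 kg/h and vapour = 317.61 kg/h.
The evaporator receives (1−α)·2050 of feed at 0.880 water and removes 0.810 of that water:
0.810×0.880×(1−α)×2050 = 317.61
(1−α) = 317.61/1461.2 = 0.2174;  α = 0.7826.
Bypass flow = 0.7826×2050 = 1604.4 kg/h.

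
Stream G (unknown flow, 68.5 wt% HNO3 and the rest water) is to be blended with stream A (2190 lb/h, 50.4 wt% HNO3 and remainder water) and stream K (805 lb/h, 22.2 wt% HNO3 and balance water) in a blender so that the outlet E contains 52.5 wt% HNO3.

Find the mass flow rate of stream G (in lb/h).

1812 lb/h

Let G be the unknown flow. Total out = 2995 + G.
HNO3 balance: 1282.5 + 0.685·G = 0.525·(2995 + G)
(0.685 − 0.525)·G = 0.525×2995 − 1282.5 = 289.9
G = 289.9 / 0.160 = 1811.9 lb/h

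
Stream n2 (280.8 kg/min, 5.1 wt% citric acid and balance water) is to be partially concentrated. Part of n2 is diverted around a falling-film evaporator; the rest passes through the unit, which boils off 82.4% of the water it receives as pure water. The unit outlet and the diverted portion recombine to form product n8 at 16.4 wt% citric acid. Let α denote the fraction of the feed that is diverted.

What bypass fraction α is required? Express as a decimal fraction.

0.119

All 280.8×0.051 = 14.321 kg/min of citric acid reaches n8, so n8 = 14.321/0.164 = 87.322 kg/min and vapour = 193.48 kg/min.
The evaporator receives (1−α)·280.8 of feed at 0.949 water and removes 0.824 of that water:
0.824×0.949×(1−α)×280.8 = 193.48
(1−α) = 193.48/219.58 = 0.8811;  α = 0.1189.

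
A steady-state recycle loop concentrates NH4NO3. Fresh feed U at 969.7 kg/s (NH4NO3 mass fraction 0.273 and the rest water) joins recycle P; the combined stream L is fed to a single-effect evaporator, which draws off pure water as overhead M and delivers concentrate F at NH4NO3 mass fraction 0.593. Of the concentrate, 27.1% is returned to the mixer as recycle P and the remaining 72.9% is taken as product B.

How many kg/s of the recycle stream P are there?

Overall NH4NO3 balance (none leaves overhead): NH4NO3 in fresh feed = NH4NO3 in product, i.e. 969.7×0.273 = (1−0.271)·F·0.593.
F = 264.73/(0.593×0.729) = 612.38 kg/s.
Recycle P = 0.271×612.38 = 165.95 kg/s.

166 kg/s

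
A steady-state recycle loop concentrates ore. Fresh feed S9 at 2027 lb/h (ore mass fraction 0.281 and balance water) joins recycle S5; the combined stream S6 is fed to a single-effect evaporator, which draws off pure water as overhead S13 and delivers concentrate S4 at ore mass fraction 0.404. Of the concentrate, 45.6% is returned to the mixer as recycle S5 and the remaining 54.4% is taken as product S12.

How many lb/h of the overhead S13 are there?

617.1 lb/h

Overall ore balance (none leaves overhead): ore in fresh feed = ore in product, i.e. 2027×0.281 = (1−0.456)·S4·0.404.
S4 = 569.59/(0.404×0.544) = 2591.7 lb/h.
Recycle S5 = 0.456×2591.7 = 1181.8 lb/h.
Combined feed S6 = 2027 + 1181.8 = 3208.8 lb/h.
Overhead S13 = S6 − S4 = 3208.8 − 2591.7 = 617.13 lb/h.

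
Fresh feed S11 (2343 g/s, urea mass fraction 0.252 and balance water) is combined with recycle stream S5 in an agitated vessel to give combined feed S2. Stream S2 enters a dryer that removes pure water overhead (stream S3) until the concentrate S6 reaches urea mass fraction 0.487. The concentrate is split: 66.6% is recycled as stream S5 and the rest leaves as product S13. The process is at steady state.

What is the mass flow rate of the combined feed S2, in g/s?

4761 g/s

Overall urea balance (none leaves overhead): urea in fresh feed = urea in product, i.e. 2343×0.252 = (1−0.666)·S6·0.487.
S6 = 590.44/(0.487×0.334) = 3629.9 g/s.
Recycle S5 = 0.666×3629.9 = 2417.5 g/s.
Combined feed S2 = 2343 + 2417.5 = 4760.5 g/s.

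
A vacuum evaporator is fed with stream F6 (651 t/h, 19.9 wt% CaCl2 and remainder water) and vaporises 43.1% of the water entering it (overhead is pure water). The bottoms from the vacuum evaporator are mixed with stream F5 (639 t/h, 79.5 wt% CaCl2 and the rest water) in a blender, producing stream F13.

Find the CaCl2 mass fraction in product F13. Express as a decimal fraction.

0.598

Vapour removed = 0.431×0.801×651 = 224.75 t/h; concentrate = 426.25 t/h.
CaCl2 reaching the mixer = 129.55 (from concentrate) + 639×0.795 = 637.55 t/h.
Product flow = 426.25 + 639 = 1065.3 t/h; CaCl2 fraction = 0.598.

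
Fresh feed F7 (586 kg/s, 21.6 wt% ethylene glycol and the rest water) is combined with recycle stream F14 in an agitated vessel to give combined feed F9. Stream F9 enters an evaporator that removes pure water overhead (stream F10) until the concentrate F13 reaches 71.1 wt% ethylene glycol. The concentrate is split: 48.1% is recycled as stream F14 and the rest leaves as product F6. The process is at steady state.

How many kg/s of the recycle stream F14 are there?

165 kg/s

Overall ethylene glycol balance (none leaves overhead): ethylene glycol in fresh feed = ethylene glycol in product, i.e. 586×0.216 = (1−0.481)·F13·0.711.
F13 = 126.58/(0.711×0.519) = 343.02 kg/s.
Recycle F14 = 0.481×343.02 = 164.99 kg/s.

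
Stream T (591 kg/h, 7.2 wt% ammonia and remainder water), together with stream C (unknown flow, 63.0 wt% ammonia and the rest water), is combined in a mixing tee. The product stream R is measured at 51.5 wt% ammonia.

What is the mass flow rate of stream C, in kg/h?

Let C be the unknown flow. Total out = 591 + C.
ammonia balance: 42.552 + 0.630·C = 0.515·(591 + C)
(0.630 − 0.515)·C = 0.515×591 − 42.552 = 261.81
C = 261.81 / 0.115 = 2276.6 kg/h

2277 kg/h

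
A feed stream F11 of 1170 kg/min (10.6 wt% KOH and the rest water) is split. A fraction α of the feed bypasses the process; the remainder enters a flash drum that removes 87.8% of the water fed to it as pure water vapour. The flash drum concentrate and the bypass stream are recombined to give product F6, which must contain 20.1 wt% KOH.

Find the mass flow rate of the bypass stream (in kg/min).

All 1170×0.106 = 124.02 kg/min of KOH reaches F6, so F6 = 124.02/0.201 = 617.01 kg/min and vapour = 552.99 kg/min.
The evaporator receives (1−α)·1170 of feed at 0.894 water and removes 0.878 of that water:
0.878×0.894×(1−α)×1170 = 552.99
(1−α) = 552.99/918.37 = 0.6021;  α = 0.3979.
Bypass flow = 0.3979×1170 = 465.5 kg/min.

465.5 kg/min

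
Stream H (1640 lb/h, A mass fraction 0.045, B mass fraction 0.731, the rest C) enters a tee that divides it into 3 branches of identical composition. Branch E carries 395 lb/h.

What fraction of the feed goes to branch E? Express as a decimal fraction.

0.241

Fraction to E = 395/1640 = 0.2409.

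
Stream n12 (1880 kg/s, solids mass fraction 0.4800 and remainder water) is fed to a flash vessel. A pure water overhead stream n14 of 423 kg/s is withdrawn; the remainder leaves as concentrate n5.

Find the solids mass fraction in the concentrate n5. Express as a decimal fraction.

0.6194

solids is not removed: 1880×0.480 = 902.4 kg/s of solids enters n5.
Concentrate = 1880 − 423 = 1457 kg/s.
Mass fraction = 902.4/1457 = 0.6194.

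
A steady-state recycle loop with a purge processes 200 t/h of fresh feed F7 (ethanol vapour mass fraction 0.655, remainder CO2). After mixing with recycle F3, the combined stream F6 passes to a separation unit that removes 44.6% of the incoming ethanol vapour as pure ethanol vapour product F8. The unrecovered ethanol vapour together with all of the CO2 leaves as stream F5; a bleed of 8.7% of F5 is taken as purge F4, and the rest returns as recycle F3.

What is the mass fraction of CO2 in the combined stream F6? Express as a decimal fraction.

CO2 enters only via F7 and leaves only via the purge: 200×0.345 = 0.087×(CO2 in F5), and the separation unit passes all CO2, so CO2 in F6 = CO2 in F5 = 793.1 t/h.
ethanol vapour in F6: m_A = 200×0.655 + (1−0.087)·(1−0.446)·m_A, so m_A = 131/0.4942 = 265.08 t/h.
F6 = 265.08 + 793.1 = 1058.2 t/h.
CO2 fraction in F6 = 793.1/1058.2 = 0.749.

0.749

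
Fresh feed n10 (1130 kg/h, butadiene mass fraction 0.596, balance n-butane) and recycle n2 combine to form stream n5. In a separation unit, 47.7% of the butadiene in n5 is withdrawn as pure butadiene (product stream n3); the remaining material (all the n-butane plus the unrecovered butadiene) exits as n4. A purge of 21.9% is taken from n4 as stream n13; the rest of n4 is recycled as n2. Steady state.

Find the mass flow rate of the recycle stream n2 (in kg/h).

2093 kg/h

n-butane enters only via n10 and leaves only via the purge: 1130×0.404 = 0.219×(n-butane in n4), and the separation unit passes all n-butane, so n-butane in n5 = n-butane in n4 = 2084.6 kg/h.
butadiene in n5: m_A = 1130×0.596 + (1−0.219)·(1−0.477)·m_A, so m_A = 673.48/0.5915 = 1138.5 kg/h.
n4 = (1−0.477)×1138.5 + 2084.6 = 2680 kg/h.
Recycle n2 = (1−0.219)×2680 = 2093.1 kg/h.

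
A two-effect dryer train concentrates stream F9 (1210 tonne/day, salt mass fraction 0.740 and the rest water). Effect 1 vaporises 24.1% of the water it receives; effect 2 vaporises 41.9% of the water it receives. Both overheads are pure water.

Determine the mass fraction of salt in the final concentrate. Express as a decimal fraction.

water in feed = 1210×0.260 = 314.6 tonne/day.
After stage 1: water left = (1−0.241)×314.6 = 238.78; stream total = 1134.2 tonne/day.
After stage 2: water left = (1−0.419)×238.78 = 138.73; final concentrate = 1034.1 tonne/day.
salt fraction = 895.4/1034.1 = 0.866.

0.866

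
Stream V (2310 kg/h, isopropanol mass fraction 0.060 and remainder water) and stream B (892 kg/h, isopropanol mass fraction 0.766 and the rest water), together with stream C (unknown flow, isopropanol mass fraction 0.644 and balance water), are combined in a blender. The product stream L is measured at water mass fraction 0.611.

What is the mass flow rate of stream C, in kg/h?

Let C be the unknown flow. Total out = 3202 + C.
water balance: 2380.1 + 0.356·C = 0.611·(3202 + C)
(0.356 − 0.611)·C = 0.611×3202 − 2380.1 = -423.71
C = -423.71 / -0.255 = 1661.6 kg/h

1662 kg/h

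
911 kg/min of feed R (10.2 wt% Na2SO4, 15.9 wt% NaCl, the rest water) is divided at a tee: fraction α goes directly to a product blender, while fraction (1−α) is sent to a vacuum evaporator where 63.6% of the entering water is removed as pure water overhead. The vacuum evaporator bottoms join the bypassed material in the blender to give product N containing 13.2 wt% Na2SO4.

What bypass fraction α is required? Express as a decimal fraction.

0.516

All 911×0.102 = 92.922 kg/min of Na2SO4 reaches N, so N = 92.922/0.132 = 703.95 kg/min and vapour = 207.05 kg/min.
The evaporator receives (1−α)·911 of feed at 0.739 water and removes 0.636 of that water:
0.636×0.739×(1−α)×911 = 207.05
(1−α) = 207.05/428.17 = 0.4836;  α = 0.5164.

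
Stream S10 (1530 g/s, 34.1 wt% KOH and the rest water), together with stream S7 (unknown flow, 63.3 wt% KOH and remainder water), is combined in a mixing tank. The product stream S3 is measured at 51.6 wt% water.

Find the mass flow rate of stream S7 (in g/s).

1468 g/s

Let S7 be the unknown flow. Total out = 1530 + S7.
water balance: 1008.3 + 0.367·S7 = 0.516·(1530 + S7)
(0.367 − 0.516)·S7 = 0.516×1530 − 1008.3 = -218.79
S7 = -218.79 / -0.149 = 1468.4 g/s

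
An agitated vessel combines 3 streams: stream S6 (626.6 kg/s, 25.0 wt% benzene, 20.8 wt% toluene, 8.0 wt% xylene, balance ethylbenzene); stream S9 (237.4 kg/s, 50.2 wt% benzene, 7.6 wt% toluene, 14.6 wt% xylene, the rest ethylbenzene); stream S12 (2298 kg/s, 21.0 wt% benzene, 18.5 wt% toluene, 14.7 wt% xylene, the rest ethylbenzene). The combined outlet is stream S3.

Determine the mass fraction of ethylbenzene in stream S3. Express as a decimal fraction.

0.445

Total flow out = 626.6 + 237.4 + 2298 = 3162 kg/s.
ethylbenzene in = 626.6×0.462 + 237.4×0.276 + 2298×0.458 = 1407.5 kg/s.
ethylbenzene mass fraction in S3 = 1407.5/3162 = 0.445.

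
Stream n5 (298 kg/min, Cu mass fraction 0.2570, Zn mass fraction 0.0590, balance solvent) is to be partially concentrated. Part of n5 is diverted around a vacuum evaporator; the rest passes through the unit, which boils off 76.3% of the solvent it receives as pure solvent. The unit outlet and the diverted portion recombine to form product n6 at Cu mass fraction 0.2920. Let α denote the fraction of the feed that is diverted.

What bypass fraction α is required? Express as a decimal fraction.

All 298×0.257 = 76.586 kg/min of Cu reaches n6, so n6 = 76.586/0.292 = 262.28 kg/min and vapour = 35.719 kg/min.
The evaporator receives (1−α)·298 of feed at 0.684 solvent and removes 0.763 of that solvent:
0.763×0.684×(1−α)×298 = 35.719
(1−α) = 35.719/155.52 = 0.2297;  α = 0.7703.

0.770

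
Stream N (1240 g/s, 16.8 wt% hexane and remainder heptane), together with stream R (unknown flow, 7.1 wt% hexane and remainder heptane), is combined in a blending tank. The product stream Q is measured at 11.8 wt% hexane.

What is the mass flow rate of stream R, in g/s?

Let R be the unknown flow. Total out = 1240 + R.
hexane balance: 208.32 + 0.071·R = 0.118·(1240 + R)
(0.071 − 0.118)·R = 0.118×1240 − 208.32 = -62
R = -62 / -0.047 = 1319.1 g/s

1319 g/s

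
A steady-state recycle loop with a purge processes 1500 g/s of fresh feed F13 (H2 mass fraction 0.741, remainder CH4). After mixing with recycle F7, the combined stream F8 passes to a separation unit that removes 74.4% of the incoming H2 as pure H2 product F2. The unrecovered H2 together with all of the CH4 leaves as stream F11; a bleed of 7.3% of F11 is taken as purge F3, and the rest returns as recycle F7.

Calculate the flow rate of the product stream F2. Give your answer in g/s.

H2 in F8: m_A = 1500×0.741 + (1−0.073)·(1−0.744)·m_A, so m_A = 1111.5/0.7627 = 1457.3 g/s.
Product F2 = 0.744×1457.3 = 1084.3 g/s.

1084 g/s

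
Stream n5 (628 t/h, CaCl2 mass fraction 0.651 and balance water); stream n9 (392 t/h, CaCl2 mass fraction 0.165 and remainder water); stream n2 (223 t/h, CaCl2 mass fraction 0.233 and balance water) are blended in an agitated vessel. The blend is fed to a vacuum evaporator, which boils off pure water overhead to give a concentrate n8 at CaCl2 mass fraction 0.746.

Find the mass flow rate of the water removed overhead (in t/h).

538.6 t/h

CaCl2 entering = 628×0.651 + 392×0.165 + 223×0.233 = 525.47 t/h.
All CaCl2 reports to n8, so n8 = 525.47/0.746 = 704.38 t/h.
Total feed = 1243 t/h; overhead = 1243 − 704.38 = 538.62 t/h.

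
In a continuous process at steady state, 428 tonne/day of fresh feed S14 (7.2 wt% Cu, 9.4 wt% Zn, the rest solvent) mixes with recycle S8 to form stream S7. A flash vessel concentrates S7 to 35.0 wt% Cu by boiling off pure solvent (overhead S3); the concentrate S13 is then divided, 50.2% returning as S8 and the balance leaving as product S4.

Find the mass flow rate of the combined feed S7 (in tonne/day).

Overall Cu balance (none leaves overhead): Cu in fresh feed = Cu in product, i.e. 428×0.072 = (1−0.502)·S13·0.350.
S13 = 30.816/(0.350×0.498) = 176.8 tonne/day.
Recycle S8 = 0.502×176.8 = 88.753 tonne/day.
Combined feed S7 = 428 + 88.753 = 516.75 tonne/day.

516.8 tonne/day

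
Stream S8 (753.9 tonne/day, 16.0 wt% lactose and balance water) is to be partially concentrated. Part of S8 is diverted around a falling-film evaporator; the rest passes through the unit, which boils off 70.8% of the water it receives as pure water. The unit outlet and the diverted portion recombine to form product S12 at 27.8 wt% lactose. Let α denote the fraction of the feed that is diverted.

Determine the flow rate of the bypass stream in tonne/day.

215.8 tonne/day

All 753.9×0.160 = 120.62 tonne/day of lactose reaches S12, so S12 = 120.62/0.278 = 433.9 tonne/day and vapour = 320 tonne/day.
The evaporator receives (1−α)·753.9 of feed at 0.840 water and removes 0.708 of that water:
0.708×0.840×(1−α)×753.9 = 320
(1−α) = 320/448.36 = 0.7137;  α = 0.2863.
Bypass flow = 0.2863×753.9 = 215.83 tonne/day.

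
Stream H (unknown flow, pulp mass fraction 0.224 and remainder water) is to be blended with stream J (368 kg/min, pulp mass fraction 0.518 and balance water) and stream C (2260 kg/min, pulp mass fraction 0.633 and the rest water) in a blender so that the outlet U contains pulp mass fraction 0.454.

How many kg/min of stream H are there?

1861 kg/min

Let H be the unknown flow. Total out = 2628 + H.
pulp balance: 1621.2 + 0.224·H = 0.454·(2628 + H)
(0.224 − 0.454)·H = 0.454×2628 − 1621.2 = -428.09
H = -428.09 / -0.230 = 1861.3 kg/min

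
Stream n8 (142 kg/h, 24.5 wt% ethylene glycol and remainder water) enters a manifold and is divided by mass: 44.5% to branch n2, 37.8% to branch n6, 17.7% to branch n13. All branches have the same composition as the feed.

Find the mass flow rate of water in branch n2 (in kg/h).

Branch n2 total = 0.445×142 = 63.19 kg/h.
water in n2 = 0.755×63.19 = 47.708 kg/h.

47.71 kg/h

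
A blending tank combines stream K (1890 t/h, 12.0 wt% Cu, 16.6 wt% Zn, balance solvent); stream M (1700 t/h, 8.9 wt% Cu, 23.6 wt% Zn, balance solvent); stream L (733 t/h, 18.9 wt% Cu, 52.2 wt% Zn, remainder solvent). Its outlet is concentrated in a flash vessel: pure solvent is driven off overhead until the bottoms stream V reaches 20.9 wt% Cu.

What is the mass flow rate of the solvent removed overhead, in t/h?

1851 t/h

Cu entering = 1890×0.120 + 1700×0.089 + 733×0.189 = 516.64 t/h.
All Cu reports to V, so V = 516.64/0.209 = 2471.9 t/h.
Total feed = 4323 t/h; overhead = 4323 − 2471.9 = 1851.1 t/h.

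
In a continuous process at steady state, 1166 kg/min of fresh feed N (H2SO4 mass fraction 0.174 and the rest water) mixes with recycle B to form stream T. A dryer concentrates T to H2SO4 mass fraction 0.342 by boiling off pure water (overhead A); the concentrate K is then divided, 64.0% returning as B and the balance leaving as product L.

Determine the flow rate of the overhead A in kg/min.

Overall H2SO4 balance (none leaves overhead): H2SO4 in fresh feed = H2SO4 in product, i.e. 1166×0.174 = (1−0.640)·K·0.342.
K = 202.88/(0.342×0.360) = 1647.9 kg/min.
Recycle B = 0.640×1647.9 = 1054.6 kg/min.
Combined feed T = 1166 + 1054.6 = 2220.6 kg/min.
Overhead A = T − K = 2220.6 − 1647.9 = 572.77 kg/min.

572.8 kg/min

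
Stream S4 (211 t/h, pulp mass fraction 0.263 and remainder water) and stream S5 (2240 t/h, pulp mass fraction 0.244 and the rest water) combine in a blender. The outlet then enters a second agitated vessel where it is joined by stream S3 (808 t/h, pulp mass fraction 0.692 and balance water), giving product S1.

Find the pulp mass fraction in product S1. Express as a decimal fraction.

0.356

Overall, product flow = 3259 t/h.
pulp in = 211×0.263 + 2240×0.244 + 808×0.692 = 1161.2 t/h.
pulp fraction in S1 = 0.356.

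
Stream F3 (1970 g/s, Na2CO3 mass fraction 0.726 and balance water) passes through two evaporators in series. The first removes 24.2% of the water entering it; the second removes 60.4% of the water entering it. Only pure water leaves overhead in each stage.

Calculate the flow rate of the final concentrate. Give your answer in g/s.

1592 g/s

water in feed = 1970×0.274 = 539.78 g/s.
After stage 1: water left = (1−0.242)×539.78 = 409.15; stream total = 1839.4 g/s.
After stage 2: water left = (1−0.604)×409.15 = 162.02; final concentrate = 1592.2 g/s.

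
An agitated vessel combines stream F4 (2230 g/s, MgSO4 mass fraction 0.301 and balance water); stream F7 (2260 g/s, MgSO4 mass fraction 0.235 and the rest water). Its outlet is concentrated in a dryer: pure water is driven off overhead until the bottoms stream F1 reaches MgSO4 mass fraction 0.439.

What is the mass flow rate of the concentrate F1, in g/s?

MgSO4 entering = 2230×0.301 + 2260×0.235 = 1202.3 g/s.
All MgSO4 reports to F1, so F1 = 1202.3/0.439 = 2738.8 g/s.

2739 g/s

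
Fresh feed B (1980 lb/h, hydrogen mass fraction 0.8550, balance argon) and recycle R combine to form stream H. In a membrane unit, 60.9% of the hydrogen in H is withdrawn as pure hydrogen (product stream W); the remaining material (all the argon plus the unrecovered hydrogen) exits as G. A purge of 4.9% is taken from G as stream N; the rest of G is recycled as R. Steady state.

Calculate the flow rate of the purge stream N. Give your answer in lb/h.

338.7 lb/h

argon enters only via B and leaves only via the purge: 1980×0.145 = 0.049×(argon in G), and the membrane unit passes all argon, so argon in H = argon in G = 5859.2 lb/h.
hydrogen in H: m_A = 1980×0.855 + (1−0.049)·(1−0.609)·m_A, so m_A = 1692.9/0.6282 = 2695 lb/h.
G = (1−0.609)×2695 + 5859.2 = 6912.9 lb/h.
Purge N = 0.049×6912.9 = 338.73 lb/h.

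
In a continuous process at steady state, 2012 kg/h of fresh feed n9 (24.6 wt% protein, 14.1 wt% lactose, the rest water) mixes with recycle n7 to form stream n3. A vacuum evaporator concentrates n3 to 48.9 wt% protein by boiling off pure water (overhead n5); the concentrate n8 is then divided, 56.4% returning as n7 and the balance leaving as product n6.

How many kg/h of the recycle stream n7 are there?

Overall protein balance (none leaves overhead): protein in fresh feed = protein in product, i.e. 2012×0.246 = (1−0.564)·n8·0.489.
n8 = 494.95/(0.489×0.436) = 2321.5 kg/h.
Recycle n7 = 0.564×2321.5 = 1309.3 kg/h.

1309 kg/h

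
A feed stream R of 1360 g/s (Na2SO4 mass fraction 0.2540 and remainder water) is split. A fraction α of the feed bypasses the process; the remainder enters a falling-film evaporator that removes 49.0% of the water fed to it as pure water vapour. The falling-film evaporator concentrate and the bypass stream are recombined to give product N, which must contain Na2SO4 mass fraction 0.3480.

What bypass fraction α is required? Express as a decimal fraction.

0.261

All 1360×0.254 = 345.44 g/s of Na2SO4 reaches N, so N = 345.44/0.348 = 992.64 g/s and vapour = 367.36 g/s.
The evaporator receives (1−α)·1360 of feed at 0.746 water and removes 0.490 of that water:
0.490×0.746×(1−α)×1360 = 367.36
(1−α) = 367.36/497.13 = 0.7389;  α = 0.2611.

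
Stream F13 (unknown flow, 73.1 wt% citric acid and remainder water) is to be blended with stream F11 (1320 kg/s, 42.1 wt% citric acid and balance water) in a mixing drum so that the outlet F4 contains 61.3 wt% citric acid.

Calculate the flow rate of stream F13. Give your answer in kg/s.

2148 kg/s

Let F13 be the unknown flow. Total out = 1320 + F13.
citric acid balance: 555.72 + 0.731·F13 = 0.613·(1320 + F13)
(0.731 − 0.613)·F13 = 0.613×1320 − 555.72 = 253.44
F13 = 253.44 / 0.118 = 2147.8 kg/s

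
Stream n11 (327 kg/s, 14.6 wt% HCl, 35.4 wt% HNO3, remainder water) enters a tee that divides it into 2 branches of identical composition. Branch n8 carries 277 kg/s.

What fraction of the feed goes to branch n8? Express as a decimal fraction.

0.847

Fraction to n8 = 277/327 = 0.8471.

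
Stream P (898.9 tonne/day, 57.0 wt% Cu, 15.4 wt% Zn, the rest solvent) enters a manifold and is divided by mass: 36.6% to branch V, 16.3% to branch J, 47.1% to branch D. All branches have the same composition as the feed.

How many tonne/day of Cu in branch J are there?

83.52 tonne/day

Branch J total = 0.163×898.9 = 146.52 tonne/day.
Cu in J = 0.570×146.52 = 83.517 tonne/day.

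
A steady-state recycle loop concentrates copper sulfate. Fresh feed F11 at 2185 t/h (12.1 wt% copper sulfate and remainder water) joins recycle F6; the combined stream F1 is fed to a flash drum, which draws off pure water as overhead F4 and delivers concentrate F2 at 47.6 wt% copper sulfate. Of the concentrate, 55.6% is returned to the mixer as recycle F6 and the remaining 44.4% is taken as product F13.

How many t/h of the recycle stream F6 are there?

Overall copper sulfate balance (none leaves overhead): copper sulfate in fresh feed = copper sulfate in product, i.e. 2185×0.121 = (1−0.556)·F2·0.476.
F2 = 264.38/(0.476×0.444) = 1251 t/h.
Recycle F6 = 0.556×1251 = 695.54 t/h.

695.5 t/h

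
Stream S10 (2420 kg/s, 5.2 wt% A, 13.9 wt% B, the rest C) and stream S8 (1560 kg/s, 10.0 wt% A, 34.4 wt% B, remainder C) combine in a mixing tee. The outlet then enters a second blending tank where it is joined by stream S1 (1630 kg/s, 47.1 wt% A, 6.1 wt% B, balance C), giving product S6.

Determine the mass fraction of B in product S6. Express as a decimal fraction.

Overall, product flow = 5610 kg/s.
B in = 2420×0.139 + 1560×0.344 + 1630×0.061 = 972.45 kg/s.
B fraction in S6 = 0.1733.

0.1733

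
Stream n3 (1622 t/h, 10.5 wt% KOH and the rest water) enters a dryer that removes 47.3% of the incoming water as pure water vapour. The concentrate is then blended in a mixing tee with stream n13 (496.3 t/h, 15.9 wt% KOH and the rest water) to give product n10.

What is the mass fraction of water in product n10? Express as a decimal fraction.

0.826

Vapour removed = 0.473×0.895×1622 = 686.65 t/h; concentrate = 935.35 t/h.
water reaching the mixer = 765.04 (from concentrate) + 496.3×0.841 = 1182.4 t/h.
Product flow = 935.35 + 496.3 = 1431.7 t/h; water fraction = 0.826.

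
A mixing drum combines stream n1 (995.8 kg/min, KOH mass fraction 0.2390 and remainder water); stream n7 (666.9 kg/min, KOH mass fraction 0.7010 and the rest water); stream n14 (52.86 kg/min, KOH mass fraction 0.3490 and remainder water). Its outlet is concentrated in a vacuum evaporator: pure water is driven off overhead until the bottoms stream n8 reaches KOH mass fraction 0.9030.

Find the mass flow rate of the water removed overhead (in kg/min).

913.9 kg/min

KOH entering = 995.8×0.239 + 666.9×0.701 + 52.86×0.349 = 723.94 kg/min.
All KOH reports to n8, so n8 = 723.94/0.903 = 801.71 kg/min.
Total feed = 1715.6 kg/min; overhead = 1715.6 − 801.71 = 913.85 kg/min.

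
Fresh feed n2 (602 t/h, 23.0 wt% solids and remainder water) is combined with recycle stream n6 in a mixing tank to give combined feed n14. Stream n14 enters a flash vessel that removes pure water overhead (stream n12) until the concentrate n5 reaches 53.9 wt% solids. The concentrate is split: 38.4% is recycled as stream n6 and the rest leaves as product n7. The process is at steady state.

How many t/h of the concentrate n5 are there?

417 t/h

Overall solids balance (none leaves overhead): solids in fresh feed = solids in product, i.e. 602×0.230 = (1−0.384)·n5·0.539.
n5 = 138.46/(0.539×0.616) = 417.02 t/h.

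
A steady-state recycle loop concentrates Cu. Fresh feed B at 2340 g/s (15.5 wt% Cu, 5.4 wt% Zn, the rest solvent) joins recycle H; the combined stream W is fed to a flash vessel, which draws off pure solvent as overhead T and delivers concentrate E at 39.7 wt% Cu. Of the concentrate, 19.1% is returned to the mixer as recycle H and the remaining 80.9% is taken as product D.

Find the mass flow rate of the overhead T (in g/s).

Overall Cu balance (none leaves overhead): Cu in fresh feed = Cu in product, i.e. 2340×0.155 = (1−0.191)·E·0.397.
E = 362.7/(0.397×0.809) = 1129.3 g/s.
Recycle H = 0.191×1129.3 = 215.7 g/s.
Combined feed W = 2340 + 215.7 = 2555.7 g/s.
Overhead T = W − E = 2555.7 − 1129.3 = 1426.4 g/s.

1426 g/s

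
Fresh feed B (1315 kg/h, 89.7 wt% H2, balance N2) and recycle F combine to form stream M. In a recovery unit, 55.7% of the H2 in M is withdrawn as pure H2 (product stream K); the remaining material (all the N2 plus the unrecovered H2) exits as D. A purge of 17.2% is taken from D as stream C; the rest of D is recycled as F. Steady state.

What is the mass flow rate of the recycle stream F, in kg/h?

1335 kg/h

N2 enters only via B and leaves only via the purge: 1315×0.103 = 0.172×(N2 in D), and the recovery unit passes all N2, so N2 in M = N2 in D = 787.47 kg/h.
H2 in M: m_A = 1315×0.897 + (1−0.172)·(1−0.557)·m_A, so m_A = 1179.6/0.6332 = 1862.9 kg/h.
D = (1−0.557)×1862.9 + 787.47 = 1612.7 kg/h.
Recycle F = (1−0.172)×1612.7 = 1335.3 kg/h.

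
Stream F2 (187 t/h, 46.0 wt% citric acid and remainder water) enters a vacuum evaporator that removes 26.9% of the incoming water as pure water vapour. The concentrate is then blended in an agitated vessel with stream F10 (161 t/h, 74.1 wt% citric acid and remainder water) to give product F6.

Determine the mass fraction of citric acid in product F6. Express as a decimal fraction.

Vapour removed = 0.269×0.540×187 = 27.164 t/h; concentrate = 159.84 t/h.
citric acid reaching the mixer = 86.02 (from concentrate) + 161×0.741 = 205.32 t/h.
Product flow = 159.84 + 161 = 320.84 t/h; citric acid fraction = 0.6400.

0.6400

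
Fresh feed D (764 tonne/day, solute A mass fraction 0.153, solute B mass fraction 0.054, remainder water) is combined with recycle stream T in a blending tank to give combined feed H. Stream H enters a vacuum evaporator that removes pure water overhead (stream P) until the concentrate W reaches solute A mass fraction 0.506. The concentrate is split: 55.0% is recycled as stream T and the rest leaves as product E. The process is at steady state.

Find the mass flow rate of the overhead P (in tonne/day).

533 tonne/day

Overall solute A balance (none leaves overhead): solute A in fresh feed = solute A in product, i.e. 764×0.153 = (1−0.550)·W·0.506.
W = 116.89/(0.506×0.450) = 513.36 tonne/day.
Recycle T = 0.550×513.36 = 282.35 tonne/day.
Combined feed H = 764 + 282.35 = 1046.3 tonne/day.
Overhead P = H − W = 1046.3 − 513.36 = 532.99 tonne/day.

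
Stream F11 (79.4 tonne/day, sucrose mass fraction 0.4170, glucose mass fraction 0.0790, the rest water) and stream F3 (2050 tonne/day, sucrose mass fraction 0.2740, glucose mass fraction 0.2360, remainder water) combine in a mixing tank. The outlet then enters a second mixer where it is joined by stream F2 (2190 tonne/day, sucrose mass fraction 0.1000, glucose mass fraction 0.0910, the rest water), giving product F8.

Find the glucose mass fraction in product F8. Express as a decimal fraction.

0.1596

Overall, product flow = 4319.4 tonne/day.
glucose in = 79.4×0.079 + 2050×0.236 + 2190×0.091 = 689.36 tonne/day.
glucose fraction in F8 = 0.1596.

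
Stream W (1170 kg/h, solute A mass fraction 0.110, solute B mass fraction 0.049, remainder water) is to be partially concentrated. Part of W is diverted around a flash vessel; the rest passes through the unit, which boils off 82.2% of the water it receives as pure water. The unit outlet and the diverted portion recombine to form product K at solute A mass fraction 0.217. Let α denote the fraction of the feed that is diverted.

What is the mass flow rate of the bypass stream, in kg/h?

335.5 kg/h

All 1170×0.110 = 128.7 kg/h of solute A reaches K, so K = 128.7/0.217 = 593.09 kg/h and vapour = 576.91 kg/h.
The evaporator receives (1−α)·1170 of feed at 0.841 water and removes 0.822 of that water:
0.822×0.841×(1−α)×1170 = 576.91
(1−α) = 576.91/808.82 = 0.7133;  α = 0.2867.
Bypass flow = 0.2867×1170 = 335.47 kg/h.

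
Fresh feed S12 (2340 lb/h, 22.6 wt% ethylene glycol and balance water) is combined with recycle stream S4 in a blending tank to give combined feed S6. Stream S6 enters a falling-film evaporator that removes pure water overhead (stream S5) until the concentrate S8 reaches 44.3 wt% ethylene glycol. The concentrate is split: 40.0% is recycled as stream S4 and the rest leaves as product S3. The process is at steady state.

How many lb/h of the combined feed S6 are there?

Overall ethylene glycol balance (none leaves overhead): ethylene glycol in fresh feed = ethylene glycol in product, i.e. 2340×0.226 = (1−0.400)·S8·0.443.
S8 = 528.84/(0.443×0.600) = 1989.6 lb/h.
Recycle S4 = 0.400×1989.6 = 795.85 lb/h.
Combined feed S6 = 2340 + 795.85 = 3135.8 lb/h.

3136 lb/h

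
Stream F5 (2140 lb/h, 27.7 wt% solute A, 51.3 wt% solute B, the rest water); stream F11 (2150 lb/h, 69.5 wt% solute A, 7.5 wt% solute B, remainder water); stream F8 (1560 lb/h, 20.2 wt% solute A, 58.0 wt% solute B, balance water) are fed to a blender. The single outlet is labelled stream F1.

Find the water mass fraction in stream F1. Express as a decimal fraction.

Total flow out = 2140 + 2150 + 1560 = 5850 lb/h.
water in = 2140×0.210 + 2150×0.230 + 1560×0.218 = 1284 lb/h.
water mass fraction in F1 = 1284/5850 = 0.2195.

0.2195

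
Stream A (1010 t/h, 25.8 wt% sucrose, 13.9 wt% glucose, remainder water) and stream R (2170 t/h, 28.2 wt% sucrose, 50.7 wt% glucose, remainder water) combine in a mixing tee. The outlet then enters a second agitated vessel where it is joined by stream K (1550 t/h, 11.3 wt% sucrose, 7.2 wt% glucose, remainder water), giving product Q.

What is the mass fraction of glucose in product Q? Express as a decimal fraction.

Overall, product flow = 4730 t/h.
glucose in = 1010×0.139 + 2170×0.507 + 1550×0.072 = 1352.2 t/h.
glucose fraction in Q = 0.286.

0.286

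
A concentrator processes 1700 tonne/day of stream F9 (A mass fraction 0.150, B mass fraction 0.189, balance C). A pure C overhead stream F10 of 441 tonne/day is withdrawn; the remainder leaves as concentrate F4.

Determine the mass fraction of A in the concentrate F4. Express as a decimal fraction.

A is not removed: 1700×0.150 = 255 tonne/day of A enters F4.
Concentrate = 1700 − 441 = 1259 tonne/day.
Mass fraction = 255/1259 = 0.203.

0.203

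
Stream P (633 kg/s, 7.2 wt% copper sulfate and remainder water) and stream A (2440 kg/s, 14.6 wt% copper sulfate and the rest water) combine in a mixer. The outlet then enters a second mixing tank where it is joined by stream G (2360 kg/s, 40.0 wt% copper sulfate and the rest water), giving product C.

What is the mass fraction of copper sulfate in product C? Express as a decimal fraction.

0.248

Overall, product flow = 5433 kg/s.
copper sulfate in = 633×0.072 + 2440×0.146 + 2360×0.400 = 1345.8 kg/s.
copper sulfate fraction in C = 0.248.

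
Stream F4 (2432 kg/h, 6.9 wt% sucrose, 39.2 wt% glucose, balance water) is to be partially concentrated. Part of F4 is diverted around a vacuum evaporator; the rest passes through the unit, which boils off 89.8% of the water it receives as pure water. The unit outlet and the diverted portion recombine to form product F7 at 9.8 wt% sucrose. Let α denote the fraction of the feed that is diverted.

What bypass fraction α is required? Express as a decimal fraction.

0.389

All 2432×0.069 = 167.81 kg/h of sucrose reaches F7, so F7 = 167.81/0.098 = 1712.3 kg/h and vapour = 719.67 kg/h.
The evaporator receives (1−α)·2432 of feed at 0.539 water and removes 0.898 of that water:
0.898×0.539×(1−α)×2432 = 719.67
(1−α) = 719.67/1177.1 = 0.6114;  α = 0.3886.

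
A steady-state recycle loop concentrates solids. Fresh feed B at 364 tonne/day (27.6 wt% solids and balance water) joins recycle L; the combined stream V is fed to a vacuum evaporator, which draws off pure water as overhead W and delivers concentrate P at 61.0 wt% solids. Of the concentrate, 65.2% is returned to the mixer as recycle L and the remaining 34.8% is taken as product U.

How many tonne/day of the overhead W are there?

Overall solids balance (none leaves overhead): solids in fresh feed = solids in product, i.e. 364×0.276 = (1−0.652)·P·0.610.
P = 100.46/(0.610×0.348) = 473.26 tonne/day.
Recycle L = 0.652×473.26 = 308.57 tonne/day.
Combined feed V = 364 + 308.57 = 672.57 tonne/day.
Overhead W = V − P = 672.57 − 473.26 = 199.3 tonne/day.

199.3 tonne/day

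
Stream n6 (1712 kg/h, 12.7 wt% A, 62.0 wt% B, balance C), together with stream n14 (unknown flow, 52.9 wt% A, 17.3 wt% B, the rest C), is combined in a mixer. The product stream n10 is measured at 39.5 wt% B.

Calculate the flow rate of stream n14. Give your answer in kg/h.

1735 kg/h

Let n14 be the unknown flow. Total out = 1712 + n14.
B balance: 1061.4 + 0.173·n14 = 0.395·(1712 + n14)
(0.173 − 0.395)·n14 = 0.395×1712 − 1061.4 = -385.2
n14 = -385.2 / -0.222 = 1735.1 kg/h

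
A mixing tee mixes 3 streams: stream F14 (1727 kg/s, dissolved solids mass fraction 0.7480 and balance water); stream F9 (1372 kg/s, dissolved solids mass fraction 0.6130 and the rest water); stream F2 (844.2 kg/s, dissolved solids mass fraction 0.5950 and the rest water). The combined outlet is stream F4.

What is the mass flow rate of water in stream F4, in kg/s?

water out = water in = 1727×0.252 + 1372×0.387 + 844.2×0.405 = 1308.1 kg/s.

1308 kg/s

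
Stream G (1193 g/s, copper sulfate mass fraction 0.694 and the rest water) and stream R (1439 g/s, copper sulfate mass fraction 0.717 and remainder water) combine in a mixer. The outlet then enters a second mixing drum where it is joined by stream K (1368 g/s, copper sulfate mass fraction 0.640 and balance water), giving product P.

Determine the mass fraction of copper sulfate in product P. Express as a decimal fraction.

Overall, product flow = 4000 g/s.
copper sulfate in = 1193×0.694 + 1439×0.717 + 1368×0.640 = 2735.2 g/s.
copper sulfate fraction in P = 0.684.

0.684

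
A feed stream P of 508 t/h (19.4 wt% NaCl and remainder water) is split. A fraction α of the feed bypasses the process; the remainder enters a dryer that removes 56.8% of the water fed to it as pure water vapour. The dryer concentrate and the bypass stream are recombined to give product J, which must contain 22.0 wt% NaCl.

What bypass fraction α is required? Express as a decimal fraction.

All 508×0.194 = 98.552 t/h of NaCl reaches J, so J = 98.552/0.220 = 447.96 t/h and vapour = 60.036 t/h.
The evaporator receives (1−α)·508 of feed at 0.806 water and removes 0.568 of that water:
0.568×0.806×(1−α)×508 = 60.036
(1−α) = 60.036/232.57 = 0.2581;  α = 0.7419.

0.742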